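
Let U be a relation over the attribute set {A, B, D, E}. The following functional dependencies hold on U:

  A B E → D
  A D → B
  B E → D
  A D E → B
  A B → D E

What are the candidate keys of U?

{A, B}⁺: AB→DE adds D, E → {A, B, D, E}. Minimal: {B}⁺ = {B}; {A}⁺ = {A} — none reach the full schema.
{A, D}⁺: AD→B adds B; AB→DE adds E → {A, B, D, E}. Minimal: {D}⁺ = {D}; {A}⁺ = {A} — none reach the full schema.

{A, B}, {A, D}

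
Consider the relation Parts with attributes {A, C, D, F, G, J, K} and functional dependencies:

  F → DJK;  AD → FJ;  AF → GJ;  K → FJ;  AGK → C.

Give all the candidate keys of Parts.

Attribute A never appears on the right-hand side of any dependency, so A must belong to every candidate key.
{A}⁺ = {A}, which is not all of the schema, so we must add further attributes.
{A, D}⁺: AD→FJ adds F, J; AF→GJ adds G; F→DJK adds K; AGK→C adds C → {A, C, D, F, G, J, K}.
{A, F}⁺: F→DJK adds D, J, K; AF→GJ adds G; AGK→C adds C → {A, C, D, F, G, J, K}.
{A, K}⁺: K→FJ adds F, J; F→DJK adds D; AF→GJ adds G; AGK→C adds C → {A, C, D, F, G, J, K}.
Any other superkey contains one of these as a subset, so there are no further candidate keys.

AD; AF; AK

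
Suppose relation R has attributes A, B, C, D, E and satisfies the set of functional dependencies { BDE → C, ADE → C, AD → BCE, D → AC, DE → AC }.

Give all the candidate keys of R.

Attribute D never appears on the right-hand side of any dependency, so D must belong to every candidate key.
{D}⁺ = {A, B, C, D, E}, which is all of the schema, so {D} is the only candidate key.

(D)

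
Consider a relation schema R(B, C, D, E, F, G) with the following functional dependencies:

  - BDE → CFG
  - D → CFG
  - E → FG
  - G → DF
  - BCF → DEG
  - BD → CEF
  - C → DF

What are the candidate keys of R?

Attribute B never appears on the right-hand side of any dependency, so B must belong to every candidate key.
{B}⁺ = {B}, which is not all of the schema, so we must add further attributes.
{B, C}⁺: C→DF adds D, F; D→CFG adds G; BCF→DEG adds E → {B, C, D, E, F, G}. Minimal: {C}⁺ = {C, D, F, G}; {B}⁺ = {B} — none reach the full schema.
{B, D}⁺: D→CFG adds C, F, G; BCF→DEG adds E → {B, C, D, E, F, G}. Minimal: {D}⁺ = {C, D, F, G}; {B}⁺ = {B} — none reach the full schema.
{B, E}⁺: E→FG adds F, G; G→DF adds D; BD→CEF adds C → {B, C, D, E, F, G}. Minimal: {E}⁺ = {C, D, E, F, G}; {B}⁺ = {B} — none reach the full schema.
{B, G}⁺: G→DF adds D, F; BD→CEF adds C, E → {B, C, D, E, F, G}. Minimal: {G}⁺ = {C, D, F, G}; {B}⁺ = {B} — none reach the full schema.
Any other superkey contains one of these as a subset, so there are no further candidate keys.

{B, C}, {B, D}, {B, E}, {B, G}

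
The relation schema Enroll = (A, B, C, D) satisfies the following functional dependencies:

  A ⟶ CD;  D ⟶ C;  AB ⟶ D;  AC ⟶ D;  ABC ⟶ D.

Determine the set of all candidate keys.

AB

Attributes A, B never appear on any right-hand side, so every candidate key must contain {A, B}.
{A, B}⁺ = {A, B, C, D}, which is all of the schema, so {A, B} is the only candidate key.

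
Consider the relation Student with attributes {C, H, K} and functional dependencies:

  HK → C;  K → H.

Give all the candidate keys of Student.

Attribute K never appears on the right-hand side of any dependency, so K must belong to every candidate key.
{K}⁺ = {C, H, K}, which is all of the schema, so {K} is the only candidate key.

{K}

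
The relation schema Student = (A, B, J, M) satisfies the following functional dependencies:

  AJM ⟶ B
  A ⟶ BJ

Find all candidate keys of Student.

(A, M)

Attributes A, M never appear on any right-hand side, so every candidate key must contain {A, M}.
{A, M}⁺ = {A, B, J, M}, which is all of the schema, so {A, M} is the only candidate key.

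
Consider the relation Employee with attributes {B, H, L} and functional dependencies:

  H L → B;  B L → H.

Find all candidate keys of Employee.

Attribute L never appears on the right-hand side of any dependency, so L must belong to every candidate key.
{L}⁺ = {L}, which is not all of the schema, so we must add further attributes.
{B, L}⁺: BL→H adds H → {B, H, L}. Minimal: {L}⁺ = {L}; {B}⁺ = {B} — none reach the full schema.
{H, L}⁺: HL→B adds B → {B, H, L}. Minimal: {L}⁺ = {L}; {H}⁺ = {H} — none reach the full schema.
Any other superkey contains one of these as a subset, so there are no further candidate keys.

{B, L}, {H, L}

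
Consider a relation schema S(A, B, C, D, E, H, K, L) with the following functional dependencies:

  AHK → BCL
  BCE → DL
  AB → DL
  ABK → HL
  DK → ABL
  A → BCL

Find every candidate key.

Attributes E, K never appear on any right-hand side, so every candidate key must contain {E, K}.
{E, K}⁺ = {E, K}, which is not all of the schema, so we must add further attributes.
{A, E, K}⁺: A→BCL adds B, C, L; BCE→DL adds D; ABK→HL adds H → {A, B, C, D, E, H, K, L}. Minimal: {E, K}⁺ = {E, K}; {A, K}⁺ = {A, B, C, D, H, K, L}; {A, E}⁺ = {A, B, C, D, E, L} — none reach the full schema.
{D, E, K}⁺: DK→ABL adds A, B, L; A→BCL adds C; ABK→HL adds H → {A, B, C, D, E, H, K, L}. Minimal: {E, K}⁺ = {E, K}; {D, K}⁺ = {A, B, C, D, H, K, L}; {D, E}⁺ = {D, E} — none reach the full schema.
{B, C, E, K}⁺: BCE→DL adds D, L; DK→ABL adds A; ABK→HL adds H → {A, B, C, D, E, H, K, L}. Minimal: {C, E, K}⁺ = {C, E, K}; {B, E, K}⁺ = {B, E, K}; {B, C, K}⁺ = {B, C, K}; … — none reach the full schema.

{A, E, K}, {D, E, K}, {B, C, E, K}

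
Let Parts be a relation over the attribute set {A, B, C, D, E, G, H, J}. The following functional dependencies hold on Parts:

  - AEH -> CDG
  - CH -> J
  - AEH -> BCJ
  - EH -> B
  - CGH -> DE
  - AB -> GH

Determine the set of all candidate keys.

Attribute A never appears on the right-hand side of any dependency, so A must belong to every candidate key.
{A}⁺ = {A}, which is not all of the schema, so we must add further attributes.
{A, B, C}⁺: AB→GH adds G, H; CH→J adds J; CGH→DE adds D, E → {A, B, C, D, E, G, H, J}. Minimal: {B, C}⁺ = {B, C}; {A, C}⁺ = {A, C}; {A, B}⁺ = {A, B, G, H} — none reach the full schema.
{A, B, E}⁺: AB→GH adds G, H; AEH→CDG adds C, D; CH→J adds J → {A, B, C, D, E, G, H, J}. Minimal: {B, E}⁺ = {B, E}; {A, E}⁺ = {A, E}; {A, B}⁺ = {A, B, G, H} — none reach the full schema.
{A, E, H}⁺: AEH→CDG adds C, D, G; CH→J adds J; AEH→BCJ adds B → {A, B, C, D, E, G, H, J}. Minimal: {E, H}⁺ = {B, E, H}; {A, H}⁺ = {A, H}; {A, E}⁺ = {A, E} — none reach the full schema.
{A, C, G, H}⁺: CH→J adds J; CGH→DE adds D, E; AEH→BCJ adds B → {A, B, C, D, E, G, H, J}. Minimal: {C, G, H}⁺ = {B, C, D, E, G, H, J}; {A, G, H}⁺ = {A, G, H}; {A, C, H}⁺ = {A, C, H, J}; … — none reach the full schema.
Any other superkey contains one of these as a subset, so there are no further candidate keys.

{A, B, C}, {A, B, E}, {A, E, H}, {A, C, G, H}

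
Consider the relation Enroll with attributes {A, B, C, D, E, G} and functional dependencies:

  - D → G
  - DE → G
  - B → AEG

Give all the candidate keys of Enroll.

{B, C, D}

Attributes B, C, D never appear on any right-hand side, so every candidate key must contain {B, C, D}.
{B, C, D}⁺ = {A, B, C, D, E, G}, which is all of the schema, so {B, C, D} is the only candidate key.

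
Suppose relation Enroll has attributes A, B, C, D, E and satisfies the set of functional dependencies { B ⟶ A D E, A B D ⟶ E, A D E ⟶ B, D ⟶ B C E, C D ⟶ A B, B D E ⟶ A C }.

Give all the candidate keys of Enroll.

{B}⁺: B→ADE adds A, D, E; D→BCE adds C → {A, B, C, D, E}.
{D}⁺: D→BCE adds B, C, E; CD→AB adds A → {A, B, C, D, E}.

B, D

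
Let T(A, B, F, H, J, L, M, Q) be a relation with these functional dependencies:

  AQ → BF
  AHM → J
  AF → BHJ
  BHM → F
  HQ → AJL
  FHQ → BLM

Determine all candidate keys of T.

{A, Q}; {H, Q}

Attribute Q never appears on the right-hand side of any dependency, so Q must belong to every candidate key.
{Q}⁺ = {Q}, which is not all of the schema, so we must add further attributes.
{A, Q}⁺: AQ→BF adds B, F; AF→BHJ adds H, J; HQ→AJL adds L; FHQ→BLM adds M → {A, B, F, H, J, L, M, Q}. Minimal: {Q}⁺ = {Q}; {A}⁺ = {A} — none reach the full schema.
{H, Q}⁺: HQ→AJL adds A, J, L; AQ→BF adds B, F; FHQ→BLM adds M → {A, B, F, H, J, L, M, Q}. Minimal: {Q}⁺ = {Q}; {H}⁺ = {H} — none reach the full schema.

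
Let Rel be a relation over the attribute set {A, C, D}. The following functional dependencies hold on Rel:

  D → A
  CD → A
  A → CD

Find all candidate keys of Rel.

{A}⁺: A→CD adds C, D → {A, C, D}.
{D}⁺: D→A adds A; A→CD adds C → {A, C, D}.

{A}; {D}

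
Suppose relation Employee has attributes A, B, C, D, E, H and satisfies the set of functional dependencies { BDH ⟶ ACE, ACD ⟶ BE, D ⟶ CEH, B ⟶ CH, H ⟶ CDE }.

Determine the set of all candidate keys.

{B}, {A, D}, {A, H}

{B}⁺: B→CH adds C, H; H→CDE adds D, E; BDH→ACE adds A → {A, B, C, D, E, H}.
{A, D}⁺: D→CEH adds C, E, H; ACD→BE adds B → {A, B, C, D, E, H}. Minimal: {D}⁺ = {C, D, E, H}; {A}⁺ = {A} — none reach the full schema.
{A, H}⁺: H→CDE adds C, D, E; ACD→BE adds B → {A, B, C, D, E, H}. Minimal: {H}⁺ = {C, D, E, H}; {A}⁺ = {A} — none reach the full schema.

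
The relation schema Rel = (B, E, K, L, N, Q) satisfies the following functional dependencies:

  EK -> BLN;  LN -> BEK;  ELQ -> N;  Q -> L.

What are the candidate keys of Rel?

Attribute Q never appears on the right-hand side of any dependency, so Q must belong to every candidate key.
{Q}⁺ = {L, Q}, which is not all of the schema, so we must add further attributes.
{E, Q}⁺: Q→L adds L; ELQ→N adds N; LN→BEK adds B, K → {B, E, K, L, N, Q}. Minimal: {Q}⁺ = {L, Q}; {E}⁺ = {E} — none reach the full schema.
{N, Q}⁺: Q→L adds L; LN→BEK adds B, E, K → {B, E, K, L, N, Q}. Minimal: {Q}⁺ = {L, Q}; {N}⁺ = {N} — none reach the full schema.

{E, Q}, {N, Q}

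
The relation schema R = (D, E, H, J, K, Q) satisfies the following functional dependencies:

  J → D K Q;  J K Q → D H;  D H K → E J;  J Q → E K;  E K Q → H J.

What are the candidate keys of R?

(J), (D, H, K), (E, K, Q)

{J}⁺: J→DKQ adds D, K, Q; JKQ→DH adds H; DHK→EJ adds E → {D, E, H, J, K, Q}.
{D, H, K}⁺: DHK→EJ adds E, J; J→DKQ adds Q → {D, E, H, J, K, Q}.
{E, K, Q}⁺: EKQ→HJ adds H, J; J→DKQ adds D → {D, E, H, J, K, Q}.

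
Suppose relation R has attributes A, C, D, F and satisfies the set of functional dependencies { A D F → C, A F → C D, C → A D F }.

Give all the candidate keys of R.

(C); (A, F)

{C}⁺: C→ADF adds A, D, F → {A, C, D, F}.
{A, F}⁺: AF→CD adds C, D → {A, C, D, F}. Minimal: {F}⁺ = {F}; {A}⁺ = {A} — none reach the full schema.
Any other superkey contains one of these as a subset, so there are no further candidate keys.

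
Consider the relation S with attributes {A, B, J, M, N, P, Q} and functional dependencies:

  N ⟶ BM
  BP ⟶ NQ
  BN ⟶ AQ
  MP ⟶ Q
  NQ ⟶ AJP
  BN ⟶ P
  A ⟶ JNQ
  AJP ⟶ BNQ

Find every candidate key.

{A}, {N}, {B, P}

{A}⁺: A→JNQ adds J, N, Q; N→BM adds B, M; NQ→AJP adds P → {A, B, J, M, N, P, Q}.
{N}⁺: N→BM adds B, M; BN→AQ adds A, Q; NQ→AJP adds J, P → {A, B, J, M, N, P, Q}.
{B, P}⁺: BP→NQ adds N, Q; BN→AQ adds A; NQ→AJP adds J; N→BM adds M → {A, B, J, M, N, P, Q}. Minimal: {P}⁺ = {P}; {B}⁺ = {B} — none reach the full schema.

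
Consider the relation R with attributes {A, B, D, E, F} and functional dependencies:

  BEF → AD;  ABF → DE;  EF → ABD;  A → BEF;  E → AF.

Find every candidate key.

{A}; {E}

{A}⁺: A→BEF adds B, E, F; BEF→AD adds D → {A, B, D, E, F}.
{E}⁺: E→AF adds A, F; EF→ABD adds B, D → {A, B, D, E, F}.
Any other superkey contains one of these as a subset, so there are no further candidate keys.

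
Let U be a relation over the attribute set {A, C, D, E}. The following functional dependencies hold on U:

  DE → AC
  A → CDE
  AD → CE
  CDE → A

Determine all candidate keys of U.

A; DE

{A}⁺: A→CDE adds C, D, E → {A, C, D, E}.
{D, E}⁺: DE→AC adds A, C → {A, C, D, E}. Minimal: {E}⁺ = {E}; {D}⁺ = {D} — none reach the full schema.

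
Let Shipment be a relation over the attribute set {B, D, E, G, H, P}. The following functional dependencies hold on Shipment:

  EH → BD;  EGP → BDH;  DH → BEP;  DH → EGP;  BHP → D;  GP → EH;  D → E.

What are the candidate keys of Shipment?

{D, H}⁺: DH→BEP adds B, E, P; DH→EGP adds G → {B, D, E, G, H, P}. Minimal: {H}⁺ = {H}; {D}⁺ = {D, E} — none reach the full schema.
{E, H}⁺: EH→BD adds B, D; DH→BEP adds P; DH→EGP adds G → {B, D, E, G, H, P}. Minimal: {H}⁺ = {H}; {E}⁺ = {E} — none reach the full schema.
{G, P}⁺: GP→EH adds E, H; EH→BD adds B, D → {B, D, E, G, H, P}. Minimal: {P}⁺ = {P}; {G}⁺ = {G} — none reach the full schema.
{B, H, P}⁺: BHP→D adds D; D→E adds E; DH→EGP adds G → {B, D, E, G, H, P}. Minimal: {H, P}⁺ = {H, P}; {B, P}⁺ = {B, P}; {B, H}⁺ = {B, H} — none reach the full schema.
Any other superkey contains one of these as a subset, so there are no further candidate keys.

{D, H}; {E, H}; {G, P}; {B, H, P}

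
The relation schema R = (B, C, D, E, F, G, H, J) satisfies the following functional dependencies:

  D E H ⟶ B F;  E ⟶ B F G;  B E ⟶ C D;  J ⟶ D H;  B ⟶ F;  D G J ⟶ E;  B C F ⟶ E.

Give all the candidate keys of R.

{E, J}, {G, J}, {B, C, J}

Attribute J never appears on the right-hand side of any dependency, so J must belong to every candidate key.
{J}⁺ = {D, H, J}, which is not all of the schema, so we must add further attributes.
{E, J}⁺: E→BFG adds B, F, G; BE→CD adds C, D; J→DH adds H → {B, C, D, E, F, G, H, J}. Minimal: {J}⁺ = {D, H, J}; {E}⁺ = {B, C, D, E, F, G} — none reach the full schema.
{G, J}⁺: J→DH adds D, H; DGJ→E adds E; DEH→BF adds B, F; BE→CD adds C → {B, C, D, E, F, G, H, J}. Minimal: {J}⁺ = {D, H, J}; {G}⁺ = {G} — none reach the full schema.
{B, C, J}⁺: J→DH adds D, H; B→F adds F; BCF→E adds E; E→BFG adds G → {B, C, D, E, F, G, H, J}. Minimal: {C, J}⁺ = {C, D, H, J}; {B, J}⁺ = {B, D, F, H, J}; {B, C}⁺ = {B, C, D, E, F, G} — none reach the full schema.
Any other superkey contains one of these as a subset, so there are no further candidate keys.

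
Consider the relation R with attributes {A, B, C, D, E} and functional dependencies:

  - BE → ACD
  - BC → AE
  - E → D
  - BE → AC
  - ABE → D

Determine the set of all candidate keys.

Attribute B never appears on the right-hand side of any dependency, so B must belong to every candidate key.
{B}⁺ = {B}, which is not all of the schema, so we must add further attributes.
{B, C}⁺: BC→AE adds A, E; E→D adds D → {A, B, C, D, E}. Minimal: {C}⁺ = {C}; {B}⁺ = {B} — none reach the full schema.
{B, E}⁺: BE→ACD adds A, C, D → {A, B, C, D, E}. Minimal: {E}⁺ = {D, E}; {B}⁺ = {B} — none reach the full schema.
Any other superkey contains one of these as a subset, so there are no further candidate keys.

BC, BE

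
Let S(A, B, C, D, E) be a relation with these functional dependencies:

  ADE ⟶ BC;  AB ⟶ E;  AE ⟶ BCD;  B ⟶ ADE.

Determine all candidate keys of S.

(B); (A, E)

{B}⁺: B→ADE adds A, D, E; ADE→BC adds C → {A, B, C, D, E}.
{A, E}⁺: AE→BCD adds B, C, D → {A, B, C, D, E}.
Any other superkey contains one of these as a subset, so there are no further candidate keys.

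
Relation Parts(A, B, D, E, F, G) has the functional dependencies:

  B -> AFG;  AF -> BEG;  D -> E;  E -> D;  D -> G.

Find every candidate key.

{B}⁺: B→AFG adds A, F, G; AF→BEG adds E; E→D adds D → {A, B, D, E, F, G}.
{A, F}⁺: AF→BEG adds B, E, G; E→D adds D → {A, B, D, E, F, G}. Minimal: {F}⁺ = {F}; {A}⁺ = {A} — none reach the full schema.

(B), (A, F)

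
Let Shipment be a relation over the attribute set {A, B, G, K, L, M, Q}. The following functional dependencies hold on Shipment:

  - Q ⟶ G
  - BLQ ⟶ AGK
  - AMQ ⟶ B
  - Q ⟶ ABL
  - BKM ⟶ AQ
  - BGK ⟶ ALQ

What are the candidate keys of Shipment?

Attribute M never appears on the right-hand side of any dependency, so M must belong to every candidate key.
{M}⁺ = {M}, which is not all of the schema, so we must add further attributes.
{M, Q}⁺: Q→G adds G; Q→ABL adds A, B, L; BLQ→AGK adds K → {A, B, G, K, L, M, Q}. Minimal: {Q}⁺ = {A, B, G, K, L, Q}; {M}⁺ = {M} — none reach the full schema.
{B, K, M}⁺: BKM→AQ adds A, Q; Q→G adds G; Q→ABL adds L → {A, B, G, K, L, M, Q}. Minimal: {K, M}⁺ = {K, M}; {B, M}⁺ = {B, M}; {B, K}⁺ = {B, K} — none reach the full schema.
Any other superkey contains one of these as a subset, so there are no further candidate keys.

MQ; BKM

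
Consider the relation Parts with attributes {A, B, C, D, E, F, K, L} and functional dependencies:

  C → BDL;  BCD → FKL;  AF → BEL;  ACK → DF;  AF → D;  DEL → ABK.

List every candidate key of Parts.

(A, C), (C, E)

Attribute C never appears on the right-hand side of any dependency, so C must belong to every candidate key.
{C}⁺ = {B, C, D, F, K, L}, which is not all of the schema, so we must add further attributes.
{A, C}⁺: C→BDL adds B, D, L; BCD→FKL adds F, K; AF→BEL adds E → {A, B, C, D, E, F, K, L}. Minimal: {C}⁺ = {B, C, D, F, K, L}; {A}⁺ = {A} — none reach the full schema.
{C, E}⁺: C→BDL adds B, D, L; BCD→FKL adds F, K; DEL→ABK adds A → {A, B, C, D, E, F, K, L}. Minimal: {E}⁺ = {E}; {C}⁺ = {B, C, D, F, K, L} — none reach the full schema.
Any other superkey contains one of these as a subset, so there are no further candidate keys.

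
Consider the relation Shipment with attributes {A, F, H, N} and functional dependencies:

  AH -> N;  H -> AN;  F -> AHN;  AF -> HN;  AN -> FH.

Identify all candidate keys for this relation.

F, H, AN

{F}⁺: F→AHN adds A, H, N → {A, F, H, N}.
{H}⁺: H→AN adds A, N; AN→FH adds F → {A, F, H, N}.
{A, N}⁺: AN→FH adds F, H → {A, F, H, N}. Minimal: {N}⁺ = {N}; {A}⁺ = {A} — none reach the full schema.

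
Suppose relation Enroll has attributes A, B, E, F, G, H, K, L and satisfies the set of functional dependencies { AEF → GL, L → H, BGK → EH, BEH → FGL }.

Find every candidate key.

{A, B, G, K}, {A, B, E, F, K}, {A, B, E, H, K}, {A, B, E, K, L}

Attributes A, B, K never appear on any right-hand side, so every candidate key must contain {A, B, K}.
{A, B, K}⁺ = {A, B, K}, which is not all of the schema, so we must add further attributes.
{A, B, G, K}⁺: BGK→EH adds E, H; BEH→FGL adds F, L → {A, B, E, F, G, H, K, L}.
{A, B, E, F, K}⁺: AEF→GL adds G, L; L→H adds H → {A, B, E, F, G, H, K, L}.
{A, B, E, H, K}⁺: BEH→FGL adds F, G, L → {A, B, E, F, G, H, K, L}.
{A, B, E, K, L}⁺: L→H adds H; BEH→FGL adds F, G → {A, B, E, F, G, H, K, L}.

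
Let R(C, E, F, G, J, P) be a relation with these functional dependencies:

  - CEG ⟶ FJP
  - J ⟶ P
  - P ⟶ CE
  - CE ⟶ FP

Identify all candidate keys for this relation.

Attribute G never appears on the right-hand side of any dependency, so G must belong to every candidate key.
{G}⁺ = {G}, which is not all of the schema, so we must add further attributes.
{G, J}⁺: J→P adds P; P→CE adds C, E; CE→FP adds F → {C, E, F, G, J, P}. Minimal: {J}⁺ = {C, E, F, J, P}; {G}⁺ = {G} — none reach the full schema.
{G, P}⁺: P→CE adds C, E; CE→FP adds F; CEG→FJP adds J → {C, E, F, G, J, P}. Minimal: {P}⁺ = {C, E, F, P}; {G}⁺ = {G} — none reach the full schema.
{C, E, G}⁺: CEG→FJP adds F, J, P → {C, E, F, G, J, P}. Minimal: {E, G}⁺ = {E, G}; {C, G}⁺ = {C, G}; {C, E}⁺ = {C, E, F, P} — none reach the full schema.

GJ; GP; CEG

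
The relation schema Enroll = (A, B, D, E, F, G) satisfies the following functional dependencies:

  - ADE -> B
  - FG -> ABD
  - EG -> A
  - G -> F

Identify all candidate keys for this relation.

{E, G}

Attributes E, G never appear on any right-hand side, so every candidate key must contain {E, G}.
{E, G}⁺ = {A, B, D, E, F, G}, which is all of the schema, so {E, G} is the only candidate key.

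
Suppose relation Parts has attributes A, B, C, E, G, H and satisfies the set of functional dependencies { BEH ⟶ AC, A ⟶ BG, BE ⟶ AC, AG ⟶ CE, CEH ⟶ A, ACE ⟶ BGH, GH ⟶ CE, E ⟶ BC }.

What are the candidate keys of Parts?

(A); (E); (G, H)

{A}⁺: A→BG adds B, G; AG→CE adds C, E; ACE→BGH adds H → {A, B, C, E, G, H}.
{E}⁺: E→BC adds B, C; BE→AC adds A; ACE→BGH adds G, H → {A, B, C, E, G, H}.
{G, H}⁺: GH→CE adds C, E; E→BC adds B; BEH→AC adds A → {A, B, C, E, G, H}. Minimal: {H}⁺ = {H}; {G}⁺ = {G} — none reach the full schema.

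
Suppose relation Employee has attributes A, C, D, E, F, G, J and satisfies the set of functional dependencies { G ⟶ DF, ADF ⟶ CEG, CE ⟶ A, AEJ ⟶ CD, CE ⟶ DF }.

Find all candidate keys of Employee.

AEJ, AGJ, CEJ, ADFJ

Attribute J never appears on the right-hand side of any dependency, so J must belong to every candidate key.
{J}⁺ = {J}, which is not all of the schema, so we must add further attributes.
{A, E, J}⁺: AEJ→CD adds C, D; CE→DF adds F; ADF→CEG adds G → {A, C, D, E, F, G, J}. Minimal: {E, J}⁺ = {E, J}; {A, J}⁺ = {A, J}; {A, E}⁺ = {A, E} — none reach the full schema.
{A, G, J}⁺: G→DF adds D, F; ADF→CEG adds C, E → {A, C, D, E, F, G, J}. Minimal: {G, J}⁺ = {D, F, G, J}; {A, J}⁺ = {A, J}; {A, G}⁺ = {A, C, D, E, F, G} — none reach the full schema.
{C, E, J}⁺: CE→A adds A; AEJ→CD adds D; CE→DF adds F; ADF→CEG adds G → {A, C, D, E, F, G, J}. Minimal: {E, J}⁺ = {E, J}; {C, J}⁺ = {C, J}; {C, E}⁺ = {A, C, D, E, F, G} — none reach the full schema.
{A, D, F, J}⁺: ADF→CEG adds C, E, G → {A, C, D, E, F, G, J}. Minimal: {D, F, J}⁺ = {D, F, J}; {A, F, J}⁺ = {A, F, J}; {A, D, J}⁺ = {A, D, J}; … — none reach the full schema.
Any other superkey contains one of these as a subset, so there are no further candidate keys.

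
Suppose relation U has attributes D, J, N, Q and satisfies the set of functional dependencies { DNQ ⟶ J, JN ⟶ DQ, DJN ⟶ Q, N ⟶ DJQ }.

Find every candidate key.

(N)

Attribute N never appears on the right-hand side of any dependency, so N must belong to every candidate key.
{N}⁺ = {D, J, N, Q}, which is all of the schema, so {N} is the only candidate key.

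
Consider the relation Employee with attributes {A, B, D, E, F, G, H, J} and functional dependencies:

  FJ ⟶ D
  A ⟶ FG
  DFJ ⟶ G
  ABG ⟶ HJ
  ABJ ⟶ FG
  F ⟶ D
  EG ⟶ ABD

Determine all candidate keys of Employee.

Attribute E never appears on the right-hand side of any dependency, so E must belong to every candidate key.
{E}⁺ = {E}, which is not all of the schema, so we must add further attributes.
{A, E}⁺: A→FG adds F, G; F→D adds D; EG→ABD adds B; ABG→HJ adds H, J → {A, B, D, E, F, G, H, J}.
{E, G}⁺: EG→ABD adds A, B, D; A→FG adds F; ABG→HJ adds H, J → {A, B, D, E, F, G, H, J}.
{E, F, J}⁺: FJ→D adds D; DFJ→G adds G; EG→ABD adds A, B; ABG→HJ adds H → {A, B, D, E, F, G, H, J}.
Any other superkey contains one of these as a subset, so there are no further candidate keys.

(A, E), (E, G), (E, F, J)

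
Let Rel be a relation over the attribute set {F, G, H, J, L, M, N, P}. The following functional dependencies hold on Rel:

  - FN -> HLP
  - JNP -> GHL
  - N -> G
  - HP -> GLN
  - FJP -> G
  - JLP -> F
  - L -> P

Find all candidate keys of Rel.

{F, J, M, N}, {H, J, L, M}, {H, J, M, P}, {J, L, M, N}, {J, M, N, P}

Attributes J, M never appear on any right-hand side, so every candidate key must contain {J, M}.
{J, M}⁺ = {J, M}, which is not all of the schema, so we must add further attributes.
{F, J, M, N}⁺: FN→HLP adds H, L, P; JNP→GHL adds G → {F, G, H, J, L, M, N, P}. Minimal: {J, M, N}⁺ = {G, J, M, N}; {F, M, N}⁺ = {F, G, H, L, M, N, P}; {F, J, N}⁺ = {F, G, H, J, L, N, P}; … — none reach the full schema.
{H, J, L, M}⁺: L→P adds P; HP→GLN adds G, N; JLP→F adds F → {F, G, H, J, L, M, N, P}. Minimal: {J, L, M}⁺ = {F, G, J, L, M, P}; {H, L, M}⁺ = {G, H, L, M, N, P}; {H, J, M}⁺ = {H, J, M}; … — none reach the full schema.
{H, J, M, P}⁺: HP→GLN adds G, L, N; JLP→F adds F → {F, G, H, J, L, M, N, P}. Minimal: {J, M, P}⁺ = {J, M, P}; {H, M, P}⁺ = {G, H, L, M, N, P}; {H, J, P}⁺ = {F, G, H, J, L, N, P}; … — none reach the full schema.
{J, L, M, N}⁺: N→G adds G; L→P adds P; JNP→GHL adds H; JLP→F adds F → {F, G, H, J, L, M, N, P}. Minimal: {L, M, N}⁺ = {G, L, M, N, P}; {J, M, N}⁺ = {G, J, M, N}; {J, L, N}⁺ = {F, G, H, J, L, N, P}; … — none reach the full schema.
{J, M, N, P}⁺: JNP→GHL adds G, H, L; JLP→F adds F → {F, G, H, J, L, M, N, P}. Minimal: {M, N, P}⁺ = {G, M, N, P}; {J, N, P}⁺ = {F, G, H, J, L, N, P}; {J, M, P}⁺ = {J, M, P}; … — none reach the full schema.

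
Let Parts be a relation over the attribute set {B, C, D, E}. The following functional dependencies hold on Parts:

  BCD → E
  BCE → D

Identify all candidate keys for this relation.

{B, C, D}; {B, C, E}

Attributes B, C never appear on any right-hand side, so every candidate key must contain {B, C}.
{B, C}⁺ = {B, C}, which is not all of the schema, so we must add further attributes.
{B, C, D}⁺: BCD→E adds E → {B, C, D, E}. Minimal: {C, D}⁺ = {C, D}; {B, D}⁺ = {B, D}; {B, C}⁺ = {B, C} — none reach the full schema.
{B, C, E}⁺: BCE→D adds D → {B, C, D, E}. Minimal: {C, E}⁺ = {C, E}; {B, E}⁺ = {B, E}; {B, C}⁺ = {B, C} — none reach the full schema.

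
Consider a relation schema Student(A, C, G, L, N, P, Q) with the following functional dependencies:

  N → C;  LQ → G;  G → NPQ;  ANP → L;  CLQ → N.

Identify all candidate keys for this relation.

(A, G); (A, L, Q); (A, N, P, Q)

Attribute A never appears on the right-hand side of any dependency, so A must belong to every candidate key.
{A}⁺ = {A}, which is not all of the schema, so we must add further attributes.
{A, G}⁺: G→NPQ adds N, P, Q; ANP→L adds L; N→C adds C → {A, C, G, L, N, P, Q}.
{A, L, Q}⁺: LQ→G adds G; G→NPQ adds N, P; N→C adds C → {A, C, G, L, N, P, Q}.
{A, N, P, Q}⁺: N→C adds C; ANP→L adds L; LQ→G adds G → {A, C, G, L, N, P, Q}.
Any other superkey contains one of these as a subset, so there are no further candidate keys.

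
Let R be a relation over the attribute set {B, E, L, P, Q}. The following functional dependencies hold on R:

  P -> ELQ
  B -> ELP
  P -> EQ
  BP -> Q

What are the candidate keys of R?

(B)

Attribute B never appears on the right-hand side of any dependency, so B must belong to every candidate key.
{B}⁺ = {B, E, L, P, Q}, which is all of the schema, so {B} is the only candidate key.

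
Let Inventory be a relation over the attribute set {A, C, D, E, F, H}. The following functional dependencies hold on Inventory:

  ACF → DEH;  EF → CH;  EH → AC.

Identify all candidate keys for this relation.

Attribute F never appears on the right-hand side of any dependency, so F must belong to every candidate key.
{F}⁺ = {F}, which is not all of the schema, so we must add further attributes.
{E, F}⁺: EF→CH adds C, H; EH→AC adds A; ACF→DEH adds D → {A, C, D, E, F, H}.
{A, C, F}⁺: ACF→DEH adds D, E, H → {A, C, D, E, F, H}.
Any other superkey contains one of these as a subset, so there are no further candidate keys.

{E, F}, {A, C, F}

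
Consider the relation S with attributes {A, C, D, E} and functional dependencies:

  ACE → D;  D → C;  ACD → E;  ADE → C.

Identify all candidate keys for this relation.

{A, D}⁺: D→C adds C; ACD→E adds E → {A, C, D, E}.
{A, C, E}⁺: ACE→D adds D → {A, C, D, E}.
Any other superkey contains one of these as a subset, so there are no further candidate keys.

AD, ACE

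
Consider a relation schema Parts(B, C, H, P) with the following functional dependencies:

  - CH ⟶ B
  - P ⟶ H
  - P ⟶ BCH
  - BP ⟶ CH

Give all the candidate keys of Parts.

Attribute P never appears on the right-hand side of any dependency, so P must belong to every candidate key.
{P}⁺ = {B, C, H, P}, which is all of the schema, so {P} is the only candidate key.

{P}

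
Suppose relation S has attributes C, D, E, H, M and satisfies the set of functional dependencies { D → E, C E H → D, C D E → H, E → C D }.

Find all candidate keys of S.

Attribute M never appears on the right-hand side of any dependency, so M must belong to every candidate key.
{M}⁺ = {M}, which is not all of the schema, so we must add further attributes.
{D, M}⁺: D→E adds E; E→CD adds C; CDE→H adds H → {C, D, E, H, M}.
{E, M}⁺: E→CD adds C, D; CDE→H adds H → {C, D, E, H, M}.

{D, M}, {E, M}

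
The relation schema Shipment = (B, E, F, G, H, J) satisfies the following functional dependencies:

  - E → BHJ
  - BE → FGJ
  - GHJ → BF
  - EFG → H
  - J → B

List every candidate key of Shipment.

{E}

{E}⁺: E→BHJ adds B, H, J; BE→FGJ adds F, G → {B, E, F, G, H, J}.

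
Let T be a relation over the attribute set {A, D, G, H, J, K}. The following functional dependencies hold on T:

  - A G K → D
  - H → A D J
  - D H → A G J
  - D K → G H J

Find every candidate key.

DK, HK, AGK

Attribute K never appears on the right-hand side of any dependency, so K must belong to every candidate key.
{K}⁺ = {K}, which is not all of the schema, so we must add further attributes.
{D, K}⁺: DK→GHJ adds G, H, J; H→ADJ adds A → {A, D, G, H, J, K}. Minimal: {K}⁺ = {K}; {D}⁺ = {D} — none reach the full schema.
{H, K}⁺: H→ADJ adds A, D, J; DH→AGJ adds G → {A, D, G, H, J, K}. Minimal: {K}⁺ = {K}; {H}⁺ = {A, D, G, H, J} — none reach the full schema.
{A, G, K}⁺: AGK→D adds D; DK→GHJ adds H, J → {A, D, G, H, J, K}. Minimal: {G, K}⁺ = {G, K}; {A, K}⁺ = {A, K}; {A, G}⁺ = {A, G} — none reach the full schema.
Any other superkey contains one of these as a subset, so there are no further candidate keys.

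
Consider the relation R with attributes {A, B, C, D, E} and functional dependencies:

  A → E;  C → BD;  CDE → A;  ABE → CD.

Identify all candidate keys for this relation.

{A, B}⁺: A→E adds E; ABE→CD adds C, D → {A, B, C, D, E}. Minimal: {B}⁺ = {B}; {A}⁺ = {A, E} — none reach the full schema.
{A, C}⁺: A→E adds E; C→BD adds B, D → {A, B, C, D, E}. Minimal: {C}⁺ = {B, C, D}; {A}⁺ = {A, E} — none reach the full schema.
{C, E}⁺: C→BD adds B, D; CDE→A adds A → {A, B, C, D, E}. Minimal: {E}⁺ = {E}; {C}⁺ = {B, C, D} — none reach the full schema.
Any other superkey contains one of these as a subset, so there are no further candidate keys.

(A, B), (A, C), (C, E)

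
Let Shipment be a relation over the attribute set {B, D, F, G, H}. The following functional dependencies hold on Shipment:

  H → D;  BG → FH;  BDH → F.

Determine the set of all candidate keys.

{B, G}⁺: BG→FH adds F, H; H→D adds D → {B, D, F, G, H}. Minimal: {G}⁺ = {G}; {B}⁺ = {B} — none reach the full schema.

{B, G}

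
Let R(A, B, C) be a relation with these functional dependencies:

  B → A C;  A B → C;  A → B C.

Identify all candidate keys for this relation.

{A}, {B}

{A}⁺: A→BC adds B, C → {A, B, C}.
{B}⁺: B→AC adds A, C → {A, B, C}.
Any other superkey contains one of these as a subset, so there are no further candidate keys.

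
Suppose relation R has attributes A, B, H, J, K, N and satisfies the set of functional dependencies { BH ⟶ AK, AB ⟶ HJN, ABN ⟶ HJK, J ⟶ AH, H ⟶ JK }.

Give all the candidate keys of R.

(A, B); (B, H); (B, J)

Attribute B never appears on the right-hand side of any dependency, so B must belong to every candidate key.
{B}⁺ = {B}, which is not all of the schema, so we must add further attributes.
{A, B}⁺: AB→HJN adds H, J, N; ABN→HJK adds K → {A, B, H, J, K, N}. Minimal: {B}⁺ = {B}; {A}⁺ = {A} — none reach the full schema.
{B, H}⁺: BH→AK adds A, K; AB→HJN adds J, N → {A, B, H, J, K, N}. Minimal: {H}⁺ = {A, H, J, K}; {B}⁺ = {B} — none reach the full schema.
{B, J}⁺: J→AH adds A, H; H→JK adds K; AB→HJN adds N → {A, B, H, J, K, N}. Minimal: {J}⁺ = {A, H, J, K}; {B}⁺ = {B} — none reach the full schema.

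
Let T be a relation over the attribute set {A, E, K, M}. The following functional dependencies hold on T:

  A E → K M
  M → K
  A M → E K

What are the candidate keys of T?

{A, E}; {A, M}

{A, E}⁺: AE→KM adds K, M → {A, E, K, M}. Minimal: {E}⁺ = {E}; {A}⁺ = {A} — none reach the full schema.
{A, M}⁺: M→K adds K; AM→EK adds E → {A, E, K, M}. Minimal: {M}⁺ = {K, M}; {A}⁺ = {A} — none reach the full schema.
Any other superkey contains one of these as a subset, so there are no further candidate keys.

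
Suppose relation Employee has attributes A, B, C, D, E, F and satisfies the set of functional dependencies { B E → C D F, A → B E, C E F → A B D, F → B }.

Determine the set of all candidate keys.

{A}⁺: A→BE adds B, E; BE→CDF adds C, D, F → {A, B, C, D, E, F}.
{B, E}⁺: BE→CDF adds C, D, F; CEF→ABD adds A → {A, B, C, D, E, F}. Minimal: {E}⁺ = {E}; {B}⁺ = {B} — none reach the full schema.
{E, F}⁺: F→B adds B; BE→CDF adds C, D; CEF→ABD adds A → {A, B, C, D, E, F}. Minimal: {F}⁺ = {B, F}; {E}⁺ = {E} — none reach the full schema.
Any other superkey contains one of these as a subset, so there are no further candidate keys.

{A}; {B, E}; {E, F}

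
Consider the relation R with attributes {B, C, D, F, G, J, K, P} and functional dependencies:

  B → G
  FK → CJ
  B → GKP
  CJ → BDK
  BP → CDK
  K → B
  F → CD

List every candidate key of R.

(B, F), (F, J), (F, K)

Attribute F never appears on the right-hand side of any dependency, so F must belong to every candidate key.
{F}⁺ = {C, D, F}, which is not all of the schema, so we must add further attributes.
{B, F}⁺: B→G adds G; B→GKP adds K, P; BP→CDK adds C, D; FK→CJ adds J → {B, C, D, F, G, J, K, P}.
{F, J}⁺: F→CD adds C, D; CJ→BDK adds B, K; B→G adds G; B→GKP adds P → {B, C, D, F, G, J, K, P}.
{F, K}⁺: FK→CJ adds C, J; CJ→BDK adds B, D; B→G adds G; B→GKP adds P → {B, C, D, F, G, J, K, P}.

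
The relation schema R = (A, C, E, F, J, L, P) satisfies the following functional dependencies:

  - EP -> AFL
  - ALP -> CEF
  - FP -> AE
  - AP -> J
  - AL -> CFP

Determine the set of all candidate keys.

{A, L}⁺: AL→CFP adds C, F, P; ALP→CEF adds E; AP→J adds J → {A, C, E, F, J, L, P}.
{E, P}⁺: EP→AFL adds A, F, L; ALP→CEF adds C; AP→J adds J → {A, C, E, F, J, L, P}.
{F, P}⁺: FP→AE adds A, E; AP→J adds J; EP→AFL adds L; ALP→CEF adds C → {A, C, E, F, J, L, P}.
Any other superkey contains one of these as a subset, so there are no further candidate keys.

{A, L}; {E, P}; {F, P}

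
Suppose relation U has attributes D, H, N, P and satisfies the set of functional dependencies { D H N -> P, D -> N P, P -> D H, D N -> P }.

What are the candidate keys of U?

{D}⁺: D→NP adds N, P; P→DH adds H → {D, H, N, P}.
{P}⁺: P→DH adds D, H; D→NP adds N → {D, H, N, P}.

D, P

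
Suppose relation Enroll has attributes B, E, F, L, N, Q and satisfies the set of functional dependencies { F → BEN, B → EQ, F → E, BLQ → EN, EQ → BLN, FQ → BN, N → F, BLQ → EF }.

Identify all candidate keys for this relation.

{B}⁺: B→EQ adds E, Q; EQ→BLN adds L, N; N→F adds F → {B, E, F, L, N, Q}.
{F}⁺: F→BEN adds B, E, N; B→EQ adds Q; EQ→BLN adds L → {B, E, F, L, N, Q}.
{N}⁺: N→F adds F; F→BEN adds B, E; B→EQ adds Q; EQ→BLN adds L → {B, E, F, L, N, Q}.
{E, Q}⁺: EQ→BLN adds B, L, N; N→F adds F → {B, E, F, L, N, Q}. Minimal: {Q}⁺ = {Q}; {E}⁺ = {E} — none reach the full schema.

B; F; N; EQ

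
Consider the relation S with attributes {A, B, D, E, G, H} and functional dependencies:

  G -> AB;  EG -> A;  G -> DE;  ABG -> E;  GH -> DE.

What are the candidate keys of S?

{G, H}

Attributes G, H never appear on any right-hand side, so every candidate key must contain {G, H}.
{G, H}⁺ = {A, B, D, E, G, H}, which is all of the schema, so {G, H} is the only candidate key.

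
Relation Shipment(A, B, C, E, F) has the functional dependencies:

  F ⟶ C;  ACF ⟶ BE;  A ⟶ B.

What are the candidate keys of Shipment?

{A, F}

Attributes A, F never appear on any right-hand side, so every candidate key must contain {A, F}.
{A, F}⁺ = {A, B, C, E, F}, which is all of the schema, so {A, F} is the only candidate key.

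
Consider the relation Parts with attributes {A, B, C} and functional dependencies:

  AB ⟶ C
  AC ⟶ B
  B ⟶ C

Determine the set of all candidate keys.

AB; AC

Attribute A never appears on the right-hand side of any dependency, so A must belong to every candidate key.
{A}⁺ = {A}, which is not all of the schema, so we must add further attributes.
{A, B}⁺: AB→C adds C → {A, B, C}. Minimal: {B}⁺ = {B, C}; {A}⁺ = {A} — none reach the full schema.
{A, C}⁺: AC→B adds B → {A, B, C}. Minimal: {C}⁺ = {C}; {A}⁺ = {A} — none reach the full schema.
Any other superkey contains one of these as a subset, so there are no further candidate keys.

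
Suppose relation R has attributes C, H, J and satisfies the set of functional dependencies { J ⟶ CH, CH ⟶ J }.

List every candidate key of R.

{J}⁺: J→CH adds C, H → {C, H, J}.
{C, H}⁺: CH→J adds J → {C, H, J}.

(J); (C, H)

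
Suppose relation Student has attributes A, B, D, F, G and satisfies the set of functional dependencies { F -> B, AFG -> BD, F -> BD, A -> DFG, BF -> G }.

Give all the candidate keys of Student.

Attribute A never appears on the right-hand side of any dependency, so A must belong to every candidate key.
{A}⁺ = {A, B, D, F, G}, which is all of the schema, so {A} is the only candidate key.

{A}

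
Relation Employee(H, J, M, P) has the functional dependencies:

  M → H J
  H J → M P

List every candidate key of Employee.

{M}⁺: M→HJ adds H, J; HJ→MP adds P → {H, J, M, P}.
{H, J}⁺: HJ→MP adds M, P → {H, J, M, P}. Minimal: {J}⁺ = {J}; {H}⁺ = {H} — none reach the full schema.
Any other superkey contains one of these as a subset, so there are no further candidate keys.

(M), (H, J)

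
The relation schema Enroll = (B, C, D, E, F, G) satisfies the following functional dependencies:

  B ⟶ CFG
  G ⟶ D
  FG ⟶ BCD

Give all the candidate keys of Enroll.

{B, E}⁺: B→CFG adds C, F, G; G→D adds D → {B, C, D, E, F, G}.
{E, F, G}⁺: G→D adds D; FG→BCD adds B, C → {B, C, D, E, F, G}.

{B, E}; {E, F, G}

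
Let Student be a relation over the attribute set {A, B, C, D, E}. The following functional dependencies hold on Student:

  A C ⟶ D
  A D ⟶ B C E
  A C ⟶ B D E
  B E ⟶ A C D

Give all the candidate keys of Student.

{A, C}, {A, D}, {B, E}

{A, C}⁺: AC→D adds D; AD→BCE adds B, E → {A, B, C, D, E}. Minimal: {C}⁺ = {C}; {A}⁺ = {A} — none reach the full schema.
{A, D}⁺: AD→BCE adds B, C, E → {A, B, C, D, E}. Minimal: {D}⁺ = {D}; {A}⁺ = {A} — none reach the full schema.
{B, E}⁺: BE→ACD adds A, C, D → {A, B, C, D, E}. Minimal: {E}⁺ = {E}; {B}⁺ = {B} — none reach the full schema.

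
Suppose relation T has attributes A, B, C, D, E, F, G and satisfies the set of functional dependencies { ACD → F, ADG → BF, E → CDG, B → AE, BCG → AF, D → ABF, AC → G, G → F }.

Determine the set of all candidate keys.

(B), (D), (E)

{B}⁺: B→AE adds A, E; E→CDG adds C, D, G; BCG→AF adds F → {A, B, C, D, E, F, G}.
{D}⁺: D→ABF adds A, B, F; B→AE adds E; E→CDG adds C, G → {A, B, C, D, E, F, G}.
{E}⁺: E→CDG adds C, D, G; D→ABF adds A, B, F → {A, B, C, D, E, F, G}.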